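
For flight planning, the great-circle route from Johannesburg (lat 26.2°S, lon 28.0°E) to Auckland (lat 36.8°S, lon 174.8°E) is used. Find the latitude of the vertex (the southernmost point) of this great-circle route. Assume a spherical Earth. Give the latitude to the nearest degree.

≈ 65°S

The great circle lies in the plane with unit normal n̂ = (p₁ × p₂)/|p₁ × p₂|.
Here n̂_z ≈ +0.418; the vertex latitude is φ_max = arccos|n̂_z| ≈ 65.3°.
Check via Clairaut: cos φ_max = |cos φ₁| · sin C = cos(26.2°)·sin(152.2°) ≈ 0.418, again giving ≈ 65.3°.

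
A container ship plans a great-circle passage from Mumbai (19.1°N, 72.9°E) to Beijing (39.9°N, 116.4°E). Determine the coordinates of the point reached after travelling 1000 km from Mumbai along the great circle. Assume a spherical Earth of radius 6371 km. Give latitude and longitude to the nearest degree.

≈ 25°N, 81°E

The haversine formula gives a central angle δ ≈ 0.744 rad (42.6°) between the endpoints. The total great-circle distance is δ·R ≈ 0.744 × 6371 ≈ 4740 km, so the target fraction is f = 1000/4740 ≈ 0.211.
Interpolate at f ≈ 0.211 with slerp weights a = sin((1−f)δ)/sin δ ≈ 0.818, b = sin(fδ)/sin δ ≈ 0.231.
p = a·p₁ + b·p₂ ≈ (0.149, 0.897, 0.416); φ = arcsin(p_z) ≈ 24.56°, λ = atan2(p_y, p_x) ≈ 80.60°.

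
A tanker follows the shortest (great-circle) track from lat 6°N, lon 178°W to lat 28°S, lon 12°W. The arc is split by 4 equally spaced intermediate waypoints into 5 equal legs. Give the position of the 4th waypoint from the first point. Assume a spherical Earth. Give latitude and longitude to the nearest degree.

≈ lat 51°S, lon 39°W

From cos δ = sin φ₁ sin φ₂ + cos φ₁ cos φ₂ cos Δλ, the central angle is δ ≈ 2.693 rad (154.3°).
Interpolate at f = 4/5 with slerp weights a = sin((1−f)δ)/sin δ ≈ 1.183, b = sin(fδ)/sin δ ≈ 1.924.
p = a·p₁ + b·p₂ ≈ (0.486, -0.394, -0.780); φ = arcsin(p_z) ≈ -51.24°, λ = atan2(p_y, p_x) ≈ -39.04°.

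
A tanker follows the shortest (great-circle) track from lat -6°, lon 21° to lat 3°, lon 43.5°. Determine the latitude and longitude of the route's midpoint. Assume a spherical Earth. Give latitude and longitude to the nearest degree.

Write both endpoints as unit vectors p₁, p₂ with components (cos φ cos λ, cos φ sin λ, sin φ).
The central angle between the endpoints is δ = arccos(p₁·p₂) ≈ 0.422 rad (24.2°).
Interpolate at f = 1/2 with slerp weights a = sin((1−f)δ)/sin δ ≈ 0.511, b = sin(fδ)/sin δ ≈ 0.511.
p = a·p₁ + b·p₂ ≈ (0.845, 0.534, -0.027); φ = arcsin(p_z) ≈ -1.53°, λ = atan2(p_y, p_x) ≈ 32.27°.

≈ lat -2°, lon 32°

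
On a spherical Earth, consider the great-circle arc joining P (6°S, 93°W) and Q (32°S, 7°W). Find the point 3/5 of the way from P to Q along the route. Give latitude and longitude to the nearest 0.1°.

The haversine formula gives a central angle δ ≈ 1.456 rad (83.4°) between the endpoints.
Interpolate at f = 3/5 with slerp weights a = sin((1−f)δ)/sin δ ≈ 0.554, b = sin(fδ)/sin δ ≈ 0.772.
p = a·p₁ + b·p₂ ≈ (0.621, -0.630, -0.467); φ = arcsin(p_z) ≈ -27.83°, λ = atan2(p_y, p_x) ≈ -45.41°.

≈ (27.8°S, 45.4°W)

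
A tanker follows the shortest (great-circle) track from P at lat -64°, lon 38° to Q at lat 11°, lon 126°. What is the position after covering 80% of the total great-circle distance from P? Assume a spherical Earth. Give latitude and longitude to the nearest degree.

≈ lat -7°, lon 117°

The haversine formula gives a central angle δ ≈ 1.728 rad (99.0°) between the endpoints.
Interpolate at f = 0.80 with slerp weights a = sin((1−f)δ)/sin δ ≈ 0.343, b = sin(fδ)/sin δ ≈ 0.995.
p = a·p₁ + b·p₂ ≈ (-0.455, 0.882, -0.118); φ = arcsin(p_z) ≈ -6.81°, λ = atan2(p_y, p_x) ≈ 117.30°.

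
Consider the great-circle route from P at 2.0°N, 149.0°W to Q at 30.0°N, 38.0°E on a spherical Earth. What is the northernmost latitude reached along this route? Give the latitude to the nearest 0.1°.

The great circle lies in the plane with unit normal n̂ = (p₁ × p₂)/|p₁ × p₂|.
Here n̂_z ≈ -0.195; the vertex latitude is φ_max = arccos|n̂_z| ≈ 78.7°.

≈ 78.7°N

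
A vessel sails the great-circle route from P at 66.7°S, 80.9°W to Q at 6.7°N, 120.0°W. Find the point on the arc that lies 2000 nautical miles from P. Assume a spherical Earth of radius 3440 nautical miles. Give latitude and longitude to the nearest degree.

Convert each endpoint to a unit vector on the sphere (x = cos φ cos λ, y = cos φ sin λ, z = sin φ).
The central angle between the endpoints is δ = arccos(p₁·p₂) ≈ 1.372 rad (78.6°). The total great-circle distance is δ·R ≈ 1.372 × 3440 ≈ 4719 nmi, so the target fraction is f = 2000/4719 ≈ 0.424.
Interpolate at f ≈ 0.424 with slerp weights a = sin((1−f)δ)/sin δ ≈ 0.725, b = sin(fδ)/sin δ ≈ 0.560.
p = a·p₁ + b·p₂ ≈ (-0.233, -0.765, -0.600); φ = arcsin(p_z) ≈ -36.90°, λ = atan2(p_y, p_x) ≈ -106.93°.

≈ 37°S, 107°W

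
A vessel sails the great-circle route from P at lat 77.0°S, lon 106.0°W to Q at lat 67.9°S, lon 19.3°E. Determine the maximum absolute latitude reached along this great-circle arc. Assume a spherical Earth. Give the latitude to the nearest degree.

The great circle lies in the plane with unit normal n̂ = (p₁ × p₂)/|p₁ × p₂|.
Here n̂_z ≈ +0.133; the vertex latitude is φ_max = arccos|n̂_z| ≈ 82.4°.
Check via Clairaut: cos φ_max = |cos φ₁| · sin C = cos(77.0°)·sin(143.8°) ≈ 0.133, again giving ≈ 82.4°.

≈ 82°S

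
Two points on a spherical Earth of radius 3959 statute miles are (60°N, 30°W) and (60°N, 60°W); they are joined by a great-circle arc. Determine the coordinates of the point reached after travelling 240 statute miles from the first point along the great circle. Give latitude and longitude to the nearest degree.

Convert each endpoint to a unit vector on the sphere (x = cos φ cos λ, y = cos φ sin λ, z = sin φ).
The central angle between the endpoints is δ = arccos(p₁·p₂) ≈ 0.260 rad (14.9°). The total great-circle distance is δ·R ≈ 0.260 × 3959 ≈ 1028 mi, so the target fraction is f = 240/1028 ≈ 0.234.
Interpolate at f ≈ 0.234 with slerp weights a = sin((1−f)δ)/sin δ ≈ 0.770, b = sin(fδ)/sin δ ≈ 0.236.
p = a·p₁ + b·p₂ ≈ (0.392, -0.295, 0.871); φ = arcsin(p_z) ≈ 60.61°, λ = atan2(p_y, p_x) ≈ -36.91°.

≈ (61°N, 37°W)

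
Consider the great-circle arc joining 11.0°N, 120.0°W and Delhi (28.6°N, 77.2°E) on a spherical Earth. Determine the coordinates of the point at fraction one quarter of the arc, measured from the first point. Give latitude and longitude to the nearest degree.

Convert each endpoint to a unit vector on the sphere (x = cos φ cos λ, y = cos φ sin λ, z = sin φ).
The central angle between the endpoints is δ = arccos(p₁·p₂) ≈ 2.392 rad (137.1°).
Interpolate at f = 1/4 with slerp weights a = sin((1−f)δ)/sin δ ≈ 1.431, b = sin(fδ)/sin δ ≈ 0.826.
p = a·p₁ + b·p₂ ≈ (-0.542, -0.509, 0.669); φ = arcsin(p_z) ≈ 41.96°, λ = atan2(p_y, p_x) ≈ -136.77°.

≈ 42°N, 137°W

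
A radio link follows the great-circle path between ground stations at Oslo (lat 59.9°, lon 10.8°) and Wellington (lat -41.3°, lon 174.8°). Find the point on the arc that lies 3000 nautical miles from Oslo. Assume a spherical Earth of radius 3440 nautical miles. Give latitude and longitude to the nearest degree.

≈ lat 60°, lon 127°

Write both endpoints as unit vectors p₁, p₂ with components (cos φ cos λ, cos φ sin λ, sin φ).
The central angle between the endpoints is δ = arccos(p₁·p₂) ≈ 2.774 rad (158.9°). The total great-circle distance is δ·R ≈ 2.774 × 3440 ≈ 9542 nmi, so the target fraction is f = 3000/9542 ≈ 0.314.
Interpolate at f ≈ 0.314 with slerp weights a = sin((1−f)δ)/sin δ ≈ 2.631, b = sin(fδ)/sin δ ≈ 2.130.
p = a·p₁ + b·p₂ ≈ (-0.298, 0.392, 0.870); φ = arcsin(p_z) ≈ 60.50°, λ = atan2(p_y, p_x) ≈ 127.19°.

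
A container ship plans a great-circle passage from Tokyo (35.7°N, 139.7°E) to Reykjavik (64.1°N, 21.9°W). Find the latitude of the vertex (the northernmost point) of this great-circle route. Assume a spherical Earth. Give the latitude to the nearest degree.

The great circle lies in the plane with unit normal n̂ = (p₁ × p₂)/|p₁ × p₂|.
Here n̂_z ≈ -0.114; the vertex latitude is φ_max = arccos|n̂_z| ≈ 83.5°.
Check via Clairaut: cos φ_max = |cos φ₁| · sin C = cos(35.7°)·sin(8.1°) ≈ 0.114, again giving ≈ 83.5°.

≈ 83°N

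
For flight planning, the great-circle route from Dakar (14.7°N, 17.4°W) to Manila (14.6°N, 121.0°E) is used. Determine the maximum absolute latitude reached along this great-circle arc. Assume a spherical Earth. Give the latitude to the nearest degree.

≈ 36°N

The great circle lies in the plane with unit normal n̂ = (p₁ × p₂)/|p₁ × p₂|.
Here n̂_z ≈ +0.805; the vertex latitude is φ_max = arccos|n̂_z| ≈ 36.4°.
Check via Clairaut: cos φ_max = |cos φ₁| · sin C = cos(14.7°)·sin(56.4°) ≈ 0.805, again giving ≈ 36.4°.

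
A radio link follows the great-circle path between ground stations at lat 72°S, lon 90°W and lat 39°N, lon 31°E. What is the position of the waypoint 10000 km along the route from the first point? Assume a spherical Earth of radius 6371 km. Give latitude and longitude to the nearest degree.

≈ lat 5°S, lon 15°E

Write both endpoints as unit vectors p₁, p₂ with components (cos φ cos λ, cos φ sin λ, sin φ).
The central angle between the endpoints is δ = arccos(p₁·p₂) ≈ 2.378 rad (136.2°). The total great-circle distance is δ·R ≈ 2.378 × 6371 ≈ 15149 km, so the target fraction is f = 10000/15149 ≈ 0.660.
Interpolate at f ≈ 0.660 with slerp weights a = sin((1−f)δ)/sin δ ≈ 1.045, b = sin(fδ)/sin δ ≈ 1.446.
p = a·p₁ + b·p₂ ≈ (0.963, 0.256, -0.084); φ = arcsin(p_z) ≈ -4.84°, λ = atan2(p_y, p_x) ≈ 14.87°.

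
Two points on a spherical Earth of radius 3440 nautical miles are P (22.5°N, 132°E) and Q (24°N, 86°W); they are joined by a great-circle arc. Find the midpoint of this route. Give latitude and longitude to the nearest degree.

≈ (53°N, 158°W)

Convert each endpoint to a unit vector on the sphere (x = cos φ cos λ, y = cos φ sin λ, z = sin φ).
The central angle between the endpoints is δ = arccos(p₁·p₂) ≈ 2.105 rad (120.6°).
Interpolate at f = 1/2 with slerp weights a = sin((1−f)δ)/sin δ ≈ 1.010, b = sin(fδ)/sin δ ≈ 1.010.
p = a·p₁ + b·p₂ ≈ (-0.560, -0.227, 0.797); φ = arcsin(p_z) ≈ 52.84°, λ = atan2(p_y, p_x) ≈ -157.94°.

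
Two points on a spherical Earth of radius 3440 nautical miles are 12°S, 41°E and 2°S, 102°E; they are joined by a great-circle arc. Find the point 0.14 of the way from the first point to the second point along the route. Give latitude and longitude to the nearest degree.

≈ 11°S, 50°E

The haversine formula gives a central angle δ ≈ 1.069 rad (61.2°) between the endpoints.
Interpolate at f = 0.14 with slerp weights a = sin((1−f)δ)/sin δ ≈ 0.907, b = sin(fδ)/sin δ ≈ 0.170.
p = a·p₁ + b·p₂ ≈ (0.634, 0.748, -0.195); φ = arcsin(p_z) ≈ -11.22°, λ = atan2(p_y, p_x) ≈ 49.72°.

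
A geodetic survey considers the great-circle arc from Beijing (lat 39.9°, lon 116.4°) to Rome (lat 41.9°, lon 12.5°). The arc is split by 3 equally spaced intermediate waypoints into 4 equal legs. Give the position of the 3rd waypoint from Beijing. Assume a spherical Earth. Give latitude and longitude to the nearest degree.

≈ lat 51°, lon 35°

Write both endpoints as unit vectors p₁, p₂ with components (cos φ cos λ, cos φ sin λ, sin φ).
The central angle between the endpoints is δ = arccos(p₁·p₂) ≈ 1.275 rad (73.1°).
Interpolate at f = 3/4 with slerp weights a = sin((1−f)δ)/sin δ ≈ 0.328, b = sin(fδ)/sin δ ≈ 0.854.
p = a·p₁ + b·p₂ ≈ (0.509, 0.363, 0.781); φ = arcsin(p_z) ≈ 51.32°, λ = atan2(p_y, p_x) ≈ 35.48°.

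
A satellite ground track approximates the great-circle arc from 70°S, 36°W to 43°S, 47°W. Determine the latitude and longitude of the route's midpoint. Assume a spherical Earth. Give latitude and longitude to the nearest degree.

Convert each endpoint to a unit vector on the sphere (x = cos φ cos λ, y = cos φ sin λ, z = sin φ).
The central angle between the endpoints is δ = arccos(p₁·p₂) ≈ 0.481 rad (27.6°).
Interpolate at f = 1/2 with slerp weights a = sin((1−f)δ)/sin δ ≈ 0.515, b = sin(fδ)/sin δ ≈ 0.515.
p = a·p₁ + b·p₂ ≈ (0.399, -0.379, -0.835); φ = arcsin(p_z) ≈ -56.61°, λ = atan2(p_y, p_x) ≈ -43.50°.

≈ 57°S, 44°W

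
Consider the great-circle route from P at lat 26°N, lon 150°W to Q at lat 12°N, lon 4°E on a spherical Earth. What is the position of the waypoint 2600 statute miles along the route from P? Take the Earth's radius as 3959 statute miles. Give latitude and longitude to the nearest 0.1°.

≈ lat 51.8°N, lon 113.7°W

Write both endpoints as unit vectors p₁, p₂ with components (cos φ cos λ, cos φ sin λ, sin φ).
The central angle between the endpoints is δ = arccos(p₁·p₂) ≈ 2.345 rad (134.3°). The total great-circle distance is δ·R ≈ 2.345 × 3959 ≈ 9283 mi, so the target fraction is f = 2600/9283 ≈ 0.280.
Interpolate at f ≈ 0.280 with slerp weights a = sin((1−f)δ)/sin δ ≈ 1.389, b = sin(fδ)/sin δ ≈ 0.854.
p = a·p₁ + b·p₂ ≈ (-0.248, -0.566, 0.786); φ = arcsin(p_z) ≈ 51.84°, λ = atan2(p_y, p_x) ≈ -113.66°.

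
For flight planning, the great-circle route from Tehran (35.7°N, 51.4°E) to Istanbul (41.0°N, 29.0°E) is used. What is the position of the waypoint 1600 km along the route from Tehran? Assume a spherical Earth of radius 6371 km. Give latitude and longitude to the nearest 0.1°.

From cos δ = sin φ₁ sin φ₂ + cos φ₁ cos φ₂ cos Δλ, the central angle is δ ≈ 0.319 rad (18.3°). The total great-circle distance is δ·R ≈ 0.319 × 6371 ≈ 2034 km, so the target fraction is f = 1600/2034 ≈ 0.787.
Interpolate at f ≈ 0.787 with slerp weights a = sin((1−f)δ)/sin δ ≈ 0.217, b = sin(fδ)/sin δ ≈ 0.792.
p = a·p₁ + b·p₂ ≈ (0.633, 0.427, 0.646); φ = arcsin(p_z) ≈ 40.24°, λ = atan2(p_y, p_x) ≈ 34.04°.

≈ (40.2°N, 34.0°E)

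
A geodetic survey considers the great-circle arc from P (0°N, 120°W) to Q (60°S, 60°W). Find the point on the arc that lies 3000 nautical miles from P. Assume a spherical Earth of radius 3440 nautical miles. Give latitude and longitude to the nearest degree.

≈ (43°S, 92°W)

From cos δ = sin φ₁ sin φ₂ + cos φ₁ cos φ₂ cos Δλ, the central angle is δ ≈ 1.318 rad (75.5°). The total great-circle distance is δ·R ≈ 1.318 × 3440 ≈ 4534 nmi, so the target fraction is f = 3000/4534 ≈ 0.662.
Interpolate at f ≈ 0.662 with slerp weights a = sin((1−f)δ)/sin δ ≈ 0.446, b = sin(fδ)/sin δ ≈ 0.791.
p = a·p₁ + b·p₂ ≈ (-0.025, -0.728, -0.685); φ = arcsin(p_z) ≈ -43.22°, λ = atan2(p_y, p_x) ≈ -91.97°.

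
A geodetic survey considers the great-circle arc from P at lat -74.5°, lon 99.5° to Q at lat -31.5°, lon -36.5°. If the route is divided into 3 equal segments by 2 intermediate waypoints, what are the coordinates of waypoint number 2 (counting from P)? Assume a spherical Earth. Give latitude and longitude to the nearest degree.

Convert each endpoint to a unit vector on the sphere (x = cos φ cos λ, y = cos φ sin λ, z = sin φ).
The central angle between the endpoints is δ = arccos(p₁·p₂) ≈ 1.224 rad (70.1°).
Interpolate at f = 2/3 with slerp weights a = sin((1−f)δ)/sin δ ≈ 0.422, b = sin(fδ)/sin δ ≈ 0.775.
p = a·p₁ + b·p₂ ≈ (0.512, -0.282, -0.811); φ = arcsin(p_z) ≈ -54.23°, λ = atan2(p_y, p_x) ≈ -28.80°.

≈ lat -54°, lon -29°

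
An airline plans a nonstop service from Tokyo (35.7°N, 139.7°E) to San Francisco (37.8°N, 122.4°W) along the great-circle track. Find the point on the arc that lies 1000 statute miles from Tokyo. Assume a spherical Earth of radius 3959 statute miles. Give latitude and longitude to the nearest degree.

Convert each endpoint to a unit vector on the sphere (x = cos φ cos λ, y = cos φ sin λ, z = sin φ).
The central angle between the endpoints is δ = arccos(p₁·p₂) ≈ 1.298 rad (74.4°). The total great-circle distance is δ·R ≈ 1.298 × 3959 ≈ 5139 mi, so the target fraction is f = 1000/5139 ≈ 0.195.
Interpolate at f ≈ 0.195 with slerp weights a = sin((1−f)δ)/sin δ ≈ 0.898, b = sin(fδ)/sin δ ≈ 0.260.
p = a·p₁ + b·p₂ ≈ (-0.666, 0.299, 0.683); φ = arcsin(p_z) ≈ 43.10°, λ = atan2(p_y, p_x) ≈ 155.85°.

≈ 43°N, 156°E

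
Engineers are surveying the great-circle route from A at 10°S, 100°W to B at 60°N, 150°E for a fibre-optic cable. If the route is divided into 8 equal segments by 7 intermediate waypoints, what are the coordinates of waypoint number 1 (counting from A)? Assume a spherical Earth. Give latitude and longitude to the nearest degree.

From cos δ = sin φ₁ sin φ₂ + cos φ₁ cos φ₂ cos Δλ, the central angle is δ ≈ 1.895 rad (108.6°).
Interpolate at f = 1/8 with slerp weights a = sin((1−f)δ)/sin δ ≈ 1.051, b = sin(fδ)/sin δ ≈ 0.248.
p = a·p₁ + b·p₂ ≈ (-0.287, -0.957, 0.032); φ = arcsin(p_z) ≈ 1.83°, λ = atan2(p_y, p_x) ≈ -106.68°.

≈ 2°N, 107°W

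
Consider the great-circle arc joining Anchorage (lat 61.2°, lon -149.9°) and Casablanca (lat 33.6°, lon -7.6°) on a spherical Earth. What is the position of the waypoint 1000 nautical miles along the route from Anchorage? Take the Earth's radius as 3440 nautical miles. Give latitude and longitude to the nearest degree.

≈ lat 73°, lon -119°

Convert each endpoint to a unit vector on the sphere (x = cos φ cos λ, y = cos φ sin λ, z = sin φ).
The central angle between the endpoints is δ = arccos(p₁·p₂) ≈ 1.403 rad (80.4°). The total great-circle distance is δ·R ≈ 1.403 × 3440 ≈ 4825 nmi, so the target fraction is f = 1000/4825 ≈ 0.207.
Interpolate at f ≈ 0.207 with slerp weights a = sin((1−f)δ)/sin δ ≈ 0.909, b = sin(fδ)/sin δ ≈ 0.291.
p = a·p₁ + b·p₂ ≈ (-0.139, -0.252, 0.958); φ = arcsin(p_z) ≈ 73.29°, λ = atan2(p_y, p_x) ≈ -118.90°.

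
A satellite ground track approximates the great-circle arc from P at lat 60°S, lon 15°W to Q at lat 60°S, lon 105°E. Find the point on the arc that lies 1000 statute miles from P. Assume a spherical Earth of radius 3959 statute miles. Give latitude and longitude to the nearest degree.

Write both endpoints as unit vectors p₁, p₂ with components (cos φ cos λ, cos φ sin λ, sin φ).
The central angle between the endpoints is δ = arccos(p₁·p₂) ≈ 0.896 rad (51.3°). The total great-circle distance is δ·R ≈ 0.896 × 3959 ≈ 3546 mi, so the target fraction is f = 1000/3546 ≈ 0.282.
Interpolate at f ≈ 0.282 with slerp weights a = sin((1−f)δ)/sin δ ≈ 0.768, b = sin(fδ)/sin δ ≈ 0.320.
p = a·p₁ + b·p₂ ≈ (0.330, 0.055, -0.943); φ = arcsin(p_z) ≈ -70.48°, λ = atan2(p_y, p_x) ≈ 9.51°.

≈ lat 70°S, lon 10°E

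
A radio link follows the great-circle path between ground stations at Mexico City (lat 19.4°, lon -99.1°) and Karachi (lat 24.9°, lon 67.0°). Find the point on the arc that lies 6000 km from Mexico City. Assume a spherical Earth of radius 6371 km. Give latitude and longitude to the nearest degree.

≈ lat 67°, lon -60°

From cos δ = sin φ₁ sin φ₂ + cos φ₁ cos φ₂ cos Δλ, the central angle is δ ≈ 2.333 rad (133.7°). The total great-circle distance is δ·R ≈ 2.333 × 6371 ≈ 14865 km, so the target fraction is f = 6000/14865 ≈ 0.404.
Interpolate at f ≈ 0.404 with slerp weights a = sin((1−f)δ)/sin δ ≈ 1.361, b = sin(fδ)/sin δ ≈ 1.118.
p = a·p₁ + b·p₂ ≈ (0.193, -0.334, 0.923); φ = arcsin(p_z) ≈ 67.32°, λ = atan2(p_y, p_x) ≈ -59.91°.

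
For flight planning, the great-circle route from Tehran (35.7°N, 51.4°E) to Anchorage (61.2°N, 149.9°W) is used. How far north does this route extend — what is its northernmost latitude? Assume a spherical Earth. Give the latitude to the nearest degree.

The great circle lies in the plane with unit normal n̂ = (p₁ × p₂)/|p₁ × p₂|.
Here n̂_z ≈ +0.144; the vertex latitude is φ_max = arccos|n̂_z| ≈ 81.7°.
Check via Clairaut: cos φ_max = |cos φ₁| · sin C = cos(35.7°)·sin(10.2°) ≈ 0.144, again giving ≈ 81.7°.

≈ 82°N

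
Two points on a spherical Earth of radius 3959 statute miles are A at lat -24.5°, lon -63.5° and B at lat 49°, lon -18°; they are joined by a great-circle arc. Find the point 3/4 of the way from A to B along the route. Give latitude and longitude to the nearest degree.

≈ lat 32°, lon -34°

From cos δ = sin φ₁ sin φ₂ + cos φ₁ cos φ₂ cos Δλ, the central angle is δ ≈ 1.465 rad (83.9°).
Interpolate at f = 3/4 with slerp weights a = sin((1−f)δ)/sin δ ≈ 0.360, b = sin(fδ)/sin δ ≈ 0.896.
p = a·p₁ + b·p₂ ≈ (0.705, -0.475, 0.527); φ = arcsin(p_z) ≈ 31.78°, λ = atan2(p_y, p_x) ≈ -33.96°.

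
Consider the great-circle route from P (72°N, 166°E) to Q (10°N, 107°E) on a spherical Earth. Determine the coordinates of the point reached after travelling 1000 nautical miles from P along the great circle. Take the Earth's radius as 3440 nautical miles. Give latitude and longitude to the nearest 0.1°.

≈ (60.6°N, 134.7°E)

Convert each endpoint to a unit vector on the sphere (x = cos φ cos λ, y = cos φ sin λ, z = sin φ).
The central angle between the endpoints is δ = arccos(p₁·p₂) ≈ 1.243 rad (71.2°). The total great-circle distance is δ·R ≈ 1.243 × 3440 ≈ 4276 nmi, so the target fraction is f = 1000/4276 ≈ 0.234.
Interpolate at f ≈ 0.234 with slerp weights a = sin((1−f)δ)/sin δ ≈ 0.861, b = sin(fδ)/sin δ ≈ 0.303.
p = a·p₁ + b·p₂ ≈ (-0.345, 0.349, 0.871); φ = arcsin(p_z) ≈ 60.58°, λ = atan2(p_y, p_x) ≈ 134.65°.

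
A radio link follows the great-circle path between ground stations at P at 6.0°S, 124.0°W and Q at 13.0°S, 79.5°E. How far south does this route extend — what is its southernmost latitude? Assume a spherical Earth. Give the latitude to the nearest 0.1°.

≈ 39.6°S

The great circle lies in the plane with unit normal n̂ = (p₁ × p₂)/|p₁ × p₂|.
Here n̂_z ≈ -0.770; the vertex latitude is φ_max = arccos|n̂_z| ≈ 39.6°.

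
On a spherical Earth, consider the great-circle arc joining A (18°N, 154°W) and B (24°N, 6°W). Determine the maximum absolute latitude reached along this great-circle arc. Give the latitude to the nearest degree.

The great circle lies in the plane with unit normal n̂ = (p₁ × p₂)/|p₁ × p₂|.
Here n̂_z ≈ +0.582; the vertex latitude is φ_max = arccos|n̂_z| ≈ 54.4°.

≈ 54°N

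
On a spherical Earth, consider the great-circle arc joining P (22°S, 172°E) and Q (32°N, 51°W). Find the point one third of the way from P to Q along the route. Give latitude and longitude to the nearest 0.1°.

Convert each endpoint to a unit vector on the sphere (x = cos φ cos λ, y = cos φ sin λ, z = sin φ).
The central angle between the endpoints is δ = arccos(p₁·p₂) ≈ 2.455 rad (140.7°).
Interpolate at f = 1/3 with slerp weights a = sin((1−f)δ)/sin δ ≈ 1.575, b = sin(fδ)/sin δ ≈ 1.152.
p = a·p₁ + b·p₂ ≈ (-0.831, -0.556, 0.021); φ = arcsin(p_z) ≈ 1.18°, λ = atan2(p_y, p_x) ≈ -146.21°.

≈ (1.2°N, 146.2°W)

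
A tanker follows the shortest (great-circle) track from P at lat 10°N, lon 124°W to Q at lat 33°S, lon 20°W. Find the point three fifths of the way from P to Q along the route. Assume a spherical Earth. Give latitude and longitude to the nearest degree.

≈ lat 23°S, lon 68°W

Convert each endpoint to a unit vector on the sphere (x = cos φ cos λ, y = cos φ sin λ, z = sin φ).
The central angle between the endpoints is δ = arccos(p₁·p₂) ≈ 1.870 rad (107.1°).
Interpolate at f = 3/5 with slerp weights a = sin((1−f)δ)/sin δ ≈ 0.712, b = sin(fδ)/sin δ ≈ 0.943.
p = a·p₁ + b·p₂ ≈ (0.351, -0.851, -0.390); φ = arcsin(p_z) ≈ -22.94°, λ = atan2(p_y, p_x) ≈ -67.59°.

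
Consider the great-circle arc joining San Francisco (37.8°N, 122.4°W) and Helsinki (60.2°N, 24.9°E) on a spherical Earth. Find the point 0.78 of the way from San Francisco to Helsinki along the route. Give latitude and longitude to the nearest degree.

Write both endpoints as unit vectors p₁, p₂ with components (cos φ cos λ, cos φ sin λ, sin φ).
The central angle between the endpoints is δ = arccos(p₁·p₂) ≈ 1.368 rad (78.4°).
Interpolate at f = 0.78 with slerp weights a = sin((1−f)δ)/sin δ ≈ 0.303, b = sin(fδ)/sin δ ≈ 0.894.
p = a·p₁ + b·p₂ ≈ (0.275, -0.015, 0.961); φ = arcsin(p_z) ≈ 74.02°, λ = atan2(p_y, p_x) ≈ -3.09°.

≈ 74°N, 3°W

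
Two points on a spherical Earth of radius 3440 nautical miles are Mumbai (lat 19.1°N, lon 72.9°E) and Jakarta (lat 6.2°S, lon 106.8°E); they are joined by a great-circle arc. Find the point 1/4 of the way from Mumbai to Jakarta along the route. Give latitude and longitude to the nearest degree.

Convert each endpoint to a unit vector on the sphere (x = cos φ cos λ, y = cos φ sin λ, z = sin φ).
The central angle between the endpoints is δ = arccos(p₁·p₂) ≈ 0.731 rad (41.9°).
Interpolate at f = 1/4 with slerp weights a = sin((1−f)δ)/sin δ ≈ 0.781, b = sin(fδ)/sin δ ≈ 0.272.
p = a·p₁ + b·p₂ ≈ (0.139, 0.964, 0.226); φ = arcsin(p_z) ≈ 13.07°, λ = atan2(p_y, p_x) ≈ 81.81°.

≈ lat 13°N, lon 82°E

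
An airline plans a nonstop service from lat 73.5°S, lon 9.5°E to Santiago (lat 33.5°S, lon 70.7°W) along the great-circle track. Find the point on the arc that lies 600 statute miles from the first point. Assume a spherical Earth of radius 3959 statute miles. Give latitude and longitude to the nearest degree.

≈ lat 72°S, lon 19°W

Convert each endpoint to a unit vector on the sphere (x = cos φ cos λ, y = cos φ sin λ, z = sin φ).
The central angle between the endpoints is δ = arccos(p₁·p₂) ≈ 0.965 rad (55.3°). The total great-circle distance is δ·R ≈ 0.965 × 3959 ≈ 3820 mi, so the target fraction is f = 600/3820 ≈ 0.157.
Interpolate at f ≈ 0.157 with slerp weights a = sin((1−f)δ)/sin δ ≈ 0.884, b = sin(fδ)/sin δ ≈ 0.184.
p = a·p₁ + b·p₂ ≈ (0.298, -0.103, -0.949); φ = arcsin(p_z) ≈ -71.61°, λ = atan2(p_y, p_x) ≈ -19.07°.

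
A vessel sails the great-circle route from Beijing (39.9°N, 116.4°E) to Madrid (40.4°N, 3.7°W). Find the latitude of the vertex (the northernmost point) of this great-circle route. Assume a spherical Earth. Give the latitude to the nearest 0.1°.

The great circle lies in the plane with unit normal n̂ = (p₁ × p₂)/|p₁ × p₂|.
Here n̂_z ≈ -0.509; the vertex latitude is φ_max = arccos|n̂_z| ≈ 59.4°.
Check via Clairaut: cos φ_max = |cos φ₁| · sin C = cos(39.9°)·sin(41.6°) ≈ 0.509, again giving ≈ 59.4°.

≈ 59.4°N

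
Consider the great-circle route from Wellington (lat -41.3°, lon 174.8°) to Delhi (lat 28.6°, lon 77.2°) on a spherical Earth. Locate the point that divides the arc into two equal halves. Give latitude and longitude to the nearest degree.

≈ lat -10°, lon 121°

From cos δ = sin φ₁ sin φ₂ + cos φ₁ cos φ₂ cos Δλ, the central angle is δ ≈ 1.986 rad (113.8°).
Interpolate at f = 1/2 with slerp weights a = sin((1−f)δ)/sin δ ≈ 0.915, b = sin(fδ)/sin δ ≈ 0.915.
p = a·p₁ + b·p₂ ≈ (-0.507, 0.846, -0.166); φ = arcsin(p_z) ≈ -9.55°, λ = atan2(p_y, p_x) ≈ 120.92°.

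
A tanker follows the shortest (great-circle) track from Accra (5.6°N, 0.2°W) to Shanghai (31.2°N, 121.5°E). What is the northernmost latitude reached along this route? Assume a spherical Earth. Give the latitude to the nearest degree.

The great circle lies in the plane with unit normal n̂ = (p₁ × p₂)/|p₁ × p₂|.
Here n̂_z ≈ +0.789; the vertex latitude is φ_max = arccos|n̂_z| ≈ 37.9°.
Check via Clairaut: cos φ_max = |cos φ₁| · sin C = cos(5.6°)·sin(52.5°) ≈ 0.789, again giving ≈ 37.9°.

≈ 38°N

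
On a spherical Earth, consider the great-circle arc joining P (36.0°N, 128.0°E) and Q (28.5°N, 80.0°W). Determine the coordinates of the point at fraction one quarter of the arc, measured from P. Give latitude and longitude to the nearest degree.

Write both endpoints as unit vectors p₁, p₂ with components (cos φ cos λ, cos φ sin λ, sin φ).
The central angle between the endpoints is δ = arccos(p₁·p₂) ≈ 1.925 rad (110.3°).
Interpolate at f = 1/4 with slerp weights a = sin((1−f)δ)/sin δ ≈ 1.058, b = sin(fδ)/sin δ ≈ 0.494.
p = a·p₁ + b·p₂ ≈ (-0.452, 0.247, 0.857); φ = arcsin(p_z) ≈ 59.02°, λ = atan2(p_y, p_x) ≈ 151.31°.

≈ (59°N, 151°E)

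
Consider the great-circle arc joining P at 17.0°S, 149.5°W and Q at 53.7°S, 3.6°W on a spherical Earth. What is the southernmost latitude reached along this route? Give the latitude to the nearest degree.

≈ 71°S

The great circle lies in the plane with unit normal n̂ = (p₁ × p₂)/|p₁ × p₂|.
Here n̂_z ≈ +0.326; the vertex latitude is φ_max = arccos|n̂_z| ≈ 70.9°.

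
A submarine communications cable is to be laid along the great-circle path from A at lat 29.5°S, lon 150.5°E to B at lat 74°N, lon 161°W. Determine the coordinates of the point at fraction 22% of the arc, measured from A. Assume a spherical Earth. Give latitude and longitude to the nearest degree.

≈ lat 6°S, lon 156°E

Convert each endpoint to a unit vector on the sphere (x = cos φ cos λ, y = cos φ sin λ, z = sin φ).
The central angle between the endpoints is δ = arccos(p₁·p₂) ≈ 1.891 rad (108.3°).
Interpolate at f = 0.22 with slerp weights a = sin((1−f)δ)/sin δ ≈ 1.049, b = sin(fδ)/sin δ ≈ 0.426.
p = a·p₁ + b·p₂ ≈ (-0.905, 0.411, -0.107); φ = arcsin(p_z) ≈ -6.15°, λ = atan2(p_y, p_x) ≈ 155.57°.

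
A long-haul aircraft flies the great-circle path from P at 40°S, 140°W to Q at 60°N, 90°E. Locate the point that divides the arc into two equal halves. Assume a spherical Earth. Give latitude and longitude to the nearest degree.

≈ 21°N, 179°E

Convert each endpoint to a unit vector on the sphere (x = cos φ cos λ, y = cos φ sin λ, z = sin φ).
The central angle between the endpoints is δ = arccos(p₁·p₂) ≈ 2.503 rad (143.4°).
Interpolate at f = 1/2 with slerp weights a = sin((1−f)δ)/sin δ ≈ 1.593, b = sin(fδ)/sin δ ≈ 1.593.
p = a·p₁ + b·p₂ ≈ (-0.935, 0.012, 0.356); φ = arcsin(p_z) ≈ 20.83°, λ = atan2(p_y, p_x) ≈ 179.26°.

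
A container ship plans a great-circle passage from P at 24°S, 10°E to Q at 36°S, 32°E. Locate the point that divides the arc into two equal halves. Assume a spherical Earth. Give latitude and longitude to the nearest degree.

Convert each endpoint to a unit vector on the sphere (x = cos φ cos λ, y = cos φ sin λ, z = sin φ).
The central angle between the endpoints is δ = arccos(p₁·p₂) ≈ 0.392 rad (22.4°).
Interpolate at f = 1/2 with slerp weights a = sin((1−f)δ)/sin δ ≈ 0.510, b = sin(fδ)/sin δ ≈ 0.510.
p = a·p₁ + b·p₂ ≈ (0.808, 0.299, -0.507); φ = arcsin(p_z) ≈ -30.46°, λ = atan2(p_y, p_x) ≈ 20.32°.

≈ 30°S, 20°E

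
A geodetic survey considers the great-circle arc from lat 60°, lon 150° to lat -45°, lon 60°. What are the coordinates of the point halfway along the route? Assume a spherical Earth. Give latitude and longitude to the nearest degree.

≈ lat 10°, lon 95°

Convert each endpoint to a unit vector on the sphere (x = cos φ cos λ, y = cos φ sin λ, z = sin φ).
The central angle between the endpoints is δ = arccos(p₁·p₂) ≈ 2.230 rad (127.8°).
Interpolate at f = 1/2 with slerp weights a = sin((1−f)δ)/sin δ ≈ 1.136, b = sin(fδ)/sin δ ≈ 1.136.
p = a·p₁ + b·p₂ ≈ (-0.090, 0.979, 0.180); φ = arcsin(p_z) ≈ 10.40°, λ = atan2(p_y, p_x) ≈ 95.26°.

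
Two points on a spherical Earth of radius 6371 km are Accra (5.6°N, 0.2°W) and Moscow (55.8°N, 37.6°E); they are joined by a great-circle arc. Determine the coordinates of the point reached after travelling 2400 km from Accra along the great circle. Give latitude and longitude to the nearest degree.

≈ 25°N, 9°E

The haversine formula gives a central angle δ ≈ 1.021 rad (58.5°) between the endpoints. The total great-circle distance is δ·R ≈ 1.021 × 6371 ≈ 6503 km, so the target fraction is f = 2400/6503 ≈ 0.369.
Interpolate at f ≈ 0.369 with slerp weights a = sin((1−f)δ)/sin δ ≈ 0.704, b = sin(fδ)/sin δ ≈ 0.432.
p = a·p₁ + b·p₂ ≈ (0.893, 0.146, 0.426); φ = arcsin(p_z) ≈ 25.19°, λ = atan2(p_y, p_x) ≈ 9.26°.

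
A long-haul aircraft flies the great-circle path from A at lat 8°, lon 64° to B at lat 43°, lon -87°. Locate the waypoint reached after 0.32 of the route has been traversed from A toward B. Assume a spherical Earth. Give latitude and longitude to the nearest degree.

≈ lat 43°, lon 43°

From cos δ = sin φ₁ sin φ₂ + cos φ₁ cos φ₂ cos Δλ, the central angle is δ ≈ 2.139 rad (122.6°).
Interpolate at f = 0.32 with slerp weights a = sin((1−f)δ)/sin δ ≈ 1.179, b = sin(fδ)/sin δ ≈ 0.751.
p = a·p₁ + b·p₂ ≈ (0.540, 0.501, 0.676); φ = arcsin(p_z) ≈ 42.52°, λ = atan2(p_y, p_x) ≈ 42.83°.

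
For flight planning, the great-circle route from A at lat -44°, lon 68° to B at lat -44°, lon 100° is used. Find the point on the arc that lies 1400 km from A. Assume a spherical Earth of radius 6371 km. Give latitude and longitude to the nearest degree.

Convert each endpoint to a unit vector on the sphere (x = cos φ cos λ, y = cos φ sin λ, z = sin φ).
The central angle between the endpoints is δ = arccos(p₁·p₂) ≈ 0.399 rad (22.9°). The total great-circle distance is δ·R ≈ 0.399 × 6371 ≈ 2543 km, so the target fraction is f = 1400/2543 ≈ 0.550.
Interpolate at f ≈ 0.550 with slerp weights a = sin((1−f)δ)/sin δ ≈ 0.459, b = sin(fδ)/sin δ ≈ 0.561.
p = a·p₁ + b·p₂ ≈ (0.054, 0.704, -0.709); φ = arcsin(p_z) ≈ -45.12°, λ = atan2(p_y, p_x) ≈ 85.64°.

≈ lat -45°, lon 86°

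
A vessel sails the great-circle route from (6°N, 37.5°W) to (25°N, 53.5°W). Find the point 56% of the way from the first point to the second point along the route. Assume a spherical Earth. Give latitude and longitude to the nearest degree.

≈ (17°N, 46°W)

Write both endpoints as unit vectors p₁, p₂ with components (cos φ cos λ, cos φ sin λ, sin φ).
The central angle between the endpoints is δ = arccos(p₁·p₂) ≈ 0.426 rad (24.4°).
Interpolate at f = 0.56 with slerp weights a = sin((1−f)δ)/sin δ ≈ 0.451, b = sin(fδ)/sin δ ≈ 0.572.
p = a·p₁ + b·p₂ ≈ (0.664, -0.690, 0.289); φ = arcsin(p_z) ≈ 16.79°, λ = atan2(p_y, p_x) ≈ -46.08°.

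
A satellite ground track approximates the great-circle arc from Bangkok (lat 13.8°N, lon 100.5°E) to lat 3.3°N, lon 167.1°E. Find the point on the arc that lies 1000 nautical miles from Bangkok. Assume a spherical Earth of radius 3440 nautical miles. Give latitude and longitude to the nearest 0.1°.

≈ lat 12.5°N, lon 117.6°E

From cos δ = sin φ₁ sin φ₂ + cos φ₁ cos φ₂ cos Δλ, the central angle is δ ≈ 1.161 rad (66.5°). The total great-circle distance is δ·R ≈ 1.161 × 3440 ≈ 3993 nmi, so the target fraction is f = 1000/3993 ≈ 0.250.
Interpolate at f ≈ 0.250 with slerp weights a = sin((1−f)δ)/sin δ ≈ 0.833, b = sin(fδ)/sin δ ≈ 0.313.
p = a·p₁ + b·p₂ ≈ (-0.452, 0.865, 0.217); φ = arcsin(p_z) ≈ 12.52°, λ = atan2(p_y, p_x) ≈ 117.56°.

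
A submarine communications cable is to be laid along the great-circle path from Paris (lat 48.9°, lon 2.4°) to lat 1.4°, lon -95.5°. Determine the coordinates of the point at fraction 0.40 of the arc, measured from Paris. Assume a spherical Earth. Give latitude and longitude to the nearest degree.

From cos δ = sin φ₁ sin φ₂ + cos φ₁ cos φ₂ cos Δλ, the central angle is δ ≈ 1.643 rad (94.1°).
Interpolate at f = 0.40 with slerp weights a = sin((1−f)δ)/sin δ ≈ 0.836, b = sin(fδ)/sin δ ≈ 0.612.
p = a·p₁ + b·p₂ ≈ (0.490, -0.586, 0.645); φ = arcsin(p_z) ≈ 40.15°, λ = atan2(p_y, p_x) ≈ -50.10°.

≈ lat 40°, lon -50°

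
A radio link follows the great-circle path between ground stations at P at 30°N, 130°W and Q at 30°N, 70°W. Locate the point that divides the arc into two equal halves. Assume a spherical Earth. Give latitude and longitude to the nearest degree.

≈ 34°N, 100°W

Convert each endpoint to a unit vector on the sphere (x = cos φ cos λ, y = cos φ sin λ, z = sin φ).
The central angle between the endpoints is δ = arccos(p₁·p₂) ≈ 0.896 rad (51.3°).
Interpolate at f = 1/2 with slerp weights a = sin((1−f)δ)/sin δ ≈ 0.555, b = sin(fδ)/sin δ ≈ 0.555.
p = a·p₁ + b·p₂ ≈ (-0.144, -0.819, 0.555); φ = arcsin(p_z) ≈ 33.69°, λ = atan2(p_y, p_x) ≈ -100.00°.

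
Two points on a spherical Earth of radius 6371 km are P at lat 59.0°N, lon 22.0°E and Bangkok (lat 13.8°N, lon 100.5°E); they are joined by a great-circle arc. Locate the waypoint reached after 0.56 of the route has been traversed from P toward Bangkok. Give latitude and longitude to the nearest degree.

Convert each endpoint to a unit vector on the sphere (x = cos φ cos λ, y = cos φ sin λ, z = sin φ).
The central angle between the endpoints is δ = arccos(p₁·p₂) ≈ 1.262 rad (72.3°).
Interpolate at f = 0.56 with slerp weights a = sin((1−f)δ)/sin δ ≈ 0.553, b = sin(fδ)/sin δ ≈ 0.682.
p = a·p₁ + b·p₂ ≈ (0.144, 0.758, 0.637); φ = arcsin(p_z) ≈ 39.56°, λ = atan2(p_y, p_x) ≈ 79.27°.

≈ lat 40°N, lon 79°E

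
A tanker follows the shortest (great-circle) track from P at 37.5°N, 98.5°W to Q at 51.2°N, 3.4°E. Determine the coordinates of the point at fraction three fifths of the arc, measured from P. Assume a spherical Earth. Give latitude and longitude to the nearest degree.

≈ 58°N, 43°W

Write both endpoints as unit vectors p₁, p₂ with components (cos φ cos λ, cos φ sin λ, sin φ).
The central angle between the endpoints is δ = arccos(p₁·p₂) ≈ 1.190 rad (68.2°).
Interpolate at f = 3/5 with slerp weights a = sin((1−f)δ)/sin δ ≈ 0.494, b = sin(fδ)/sin δ ≈ 0.705.
p = a·p₁ + b·p₂ ≈ (0.383, -0.361, 0.850); φ = arcsin(p_z) ≈ 58.23°, λ = atan2(p_y, p_x) ≈ -43.29°.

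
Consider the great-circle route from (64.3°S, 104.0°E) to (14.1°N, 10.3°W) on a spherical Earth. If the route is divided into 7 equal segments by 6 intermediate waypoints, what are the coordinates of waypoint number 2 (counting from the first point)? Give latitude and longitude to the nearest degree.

≈ (56°S, 38°E)

From cos δ = sin φ₁ sin φ₂ + cos φ₁ cos φ₂ cos Δλ, the central angle is δ ≈ 1.974 rad (113.1°).
Interpolate at f = 2/7 with slerp weights a = sin((1−f)δ)/sin δ ≈ 1.073, b = sin(fδ)/sin δ ≈ 0.581.
p = a·p₁ + b·p₂ ≈ (0.442, 0.351, -0.826); φ = arcsin(p_z) ≈ -55.64°, λ = atan2(p_y, p_x) ≈ 38.43°.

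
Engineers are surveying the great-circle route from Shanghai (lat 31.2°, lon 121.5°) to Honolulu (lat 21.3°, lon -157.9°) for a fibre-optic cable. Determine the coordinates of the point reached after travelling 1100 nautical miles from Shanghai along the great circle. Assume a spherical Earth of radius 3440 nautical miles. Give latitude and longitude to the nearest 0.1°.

≈ lat 33.9°, lon 143.0°

The haversine formula gives a central angle δ ≈ 1.247 rad (71.4°) between the endpoints. The total great-circle distance is δ·R ≈ 1.247 × 3440 ≈ 4289 nmi, so the target fraction is f = 1100/4289 ≈ 0.256.
Interpolate at f ≈ 0.256 with slerp weights a = sin((1−f)δ)/sin δ ≈ 0.844, b = sin(fδ)/sin δ ≈ 0.332.
p = a·p₁ + b·p₂ ≈ (-0.663, 0.499, 0.558); φ = arcsin(p_z) ≈ 33.89°, λ = atan2(p_y, p_x) ≈ 143.04°.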